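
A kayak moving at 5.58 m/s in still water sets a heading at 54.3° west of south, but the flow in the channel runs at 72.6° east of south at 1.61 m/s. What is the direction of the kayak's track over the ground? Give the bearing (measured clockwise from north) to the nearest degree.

Taking east as x and north as y: velocity relative to the water = (-4.531, -3.256) m/s; the water relative to ground = (1.536, -0.481) m/s.
Velocity relative to ground = (-4.531, -3.256) + (1.536, -0.481) = (-2.995, -3.738) m/s.
Bearing = atan2(-3.00, -3.74) = 218.71° clockwise from north.

219°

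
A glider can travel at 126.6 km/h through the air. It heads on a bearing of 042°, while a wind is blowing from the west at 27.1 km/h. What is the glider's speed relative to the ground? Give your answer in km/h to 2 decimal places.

Taking east as x and north as y: velocity relative to the air = (84.712, 94.082) km/h; the air relative to ground = (27.100, 0.000) km/h.
Velocity relative to ground = (84.712, 94.082) + (27.100, 0.000) = (111.812, 94.082) km/h.
Speed = |(111.812, 94.082)| = 146.128 km/h.

146.13 km/h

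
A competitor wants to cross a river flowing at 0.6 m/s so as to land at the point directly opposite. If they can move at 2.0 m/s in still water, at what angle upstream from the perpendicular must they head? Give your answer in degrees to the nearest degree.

To cancel the current, the upstream component of the competitor's velocity must equal the flow: 2.0 sin θ = 0.6.
sin θ = 0.6 / 2.0 = 0.3000.
θ = arcsin(0.3000) = 17.458°.

17°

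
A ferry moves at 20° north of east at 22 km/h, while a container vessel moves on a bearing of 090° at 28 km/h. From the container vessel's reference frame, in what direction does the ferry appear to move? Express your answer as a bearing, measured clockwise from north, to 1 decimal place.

Taking east as x and north as y: ferry velocity = (20.673, 7.524) km/h; container vessel velocity = (28.000, 0.000) km/h.
Velocity of ferry relative to container vessel = (20.673, 7.524) − (28.000, 0.000) = (-7.327, 7.524) km/h.
Bearing = atan2(-7.33, 7.52) = 315.76° clockwise from north.

315.8°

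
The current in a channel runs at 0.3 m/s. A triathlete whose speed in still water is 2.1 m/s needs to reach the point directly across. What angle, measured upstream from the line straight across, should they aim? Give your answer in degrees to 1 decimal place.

To cancel the current, the upstream component of the triathlete's velocity must equal the flow: 2.1 sin θ = 0.3.
sin θ = 0.3 / 2.1 = 0.1429.
θ = arcsin(0.1429) = 8.213°.

8.2°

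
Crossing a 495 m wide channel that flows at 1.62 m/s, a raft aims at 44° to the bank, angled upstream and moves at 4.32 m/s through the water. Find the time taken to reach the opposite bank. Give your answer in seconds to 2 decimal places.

164.95 s

The component of the raft's velocity perpendicular to the bank is 4.32 × sin 44° = 3.001 m/s.
Only the cross-stream component determines the crossing time; the current contributes nothing perpendicular to the bank.
Time = 495 / 3.001 = 164.949 s.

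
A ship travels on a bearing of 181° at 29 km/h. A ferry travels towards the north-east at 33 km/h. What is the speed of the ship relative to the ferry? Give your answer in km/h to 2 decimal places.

57.50 km/h

Taking east as x and north as y: ship velocity = (-0.506, -28.996) km/h; ferry velocity = (23.335, 23.335) km/h.
Velocity of ship relative to ferry = (-0.506, -28.996) − (23.335, 23.335) = (-23.841, -52.330) km/h.
Magnitude = |(-23.841, -52.330)| = 57.505 km/h.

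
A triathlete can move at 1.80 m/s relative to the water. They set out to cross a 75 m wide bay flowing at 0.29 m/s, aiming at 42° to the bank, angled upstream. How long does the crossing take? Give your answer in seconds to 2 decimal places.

The component of the triathlete's velocity perpendicular to the bank is 1.80 × sin 42° = 1.204 m/s.
The flow acts along the bank and has no component across it.
Time = 75 / 1.204 = 62.270 s.

62.27 s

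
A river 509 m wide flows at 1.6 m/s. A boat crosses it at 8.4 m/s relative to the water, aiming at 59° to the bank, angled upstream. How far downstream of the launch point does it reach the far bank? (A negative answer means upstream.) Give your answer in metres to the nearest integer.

-193 m

Perpendicular speed = 7.200 m/s; crossing time = 509 / 7.200 = 70.692 s.
Net downstream speed = -2.726 m/s.
Drift = -2.726 × 70.692 = -192.730 m (upstream).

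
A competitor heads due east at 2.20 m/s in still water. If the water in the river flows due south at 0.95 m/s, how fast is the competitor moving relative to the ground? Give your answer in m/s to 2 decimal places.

2.40 m/s

Taking east as x and north as y: velocity relative to the water = (2.200, 0.000) m/s; the water relative to ground = (0.000, -0.950) m/s.
Velocity relative to ground = (2.200, 0.000) + (0.000, -0.950) = (2.200, -0.950) m/s.
Speed = |(2.200, -0.950)| = 2.396 m/s.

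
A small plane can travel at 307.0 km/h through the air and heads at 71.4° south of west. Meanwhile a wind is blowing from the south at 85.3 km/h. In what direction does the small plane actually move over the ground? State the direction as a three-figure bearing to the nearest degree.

205°

Taking east as x and north as y: velocity relative to the air = (-97.921, -290.965) km/h; the air relative to ground = (0.000, 85.300) km/h.
Velocity relative to ground = (-97.921, -290.965) + (0.000, 85.300) = (-97.921, -205.665) km/h.
Bearing = atan2(-97.92, -205.66) = 205.46° clockwise from north.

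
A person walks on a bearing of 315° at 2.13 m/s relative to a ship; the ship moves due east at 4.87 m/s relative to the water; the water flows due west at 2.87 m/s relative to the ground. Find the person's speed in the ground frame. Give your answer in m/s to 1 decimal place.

In east/north components (m/s): person relative to ship = (-1.506, 1.506); ship relative to water = (4.870, 0.000); water relative to ground = (-2.870, 0.000).
Sum = (0.494, 1.506) m/s.
Speed = |(0.494, 1.506)| = 1.585 m/s.

1.6 m/s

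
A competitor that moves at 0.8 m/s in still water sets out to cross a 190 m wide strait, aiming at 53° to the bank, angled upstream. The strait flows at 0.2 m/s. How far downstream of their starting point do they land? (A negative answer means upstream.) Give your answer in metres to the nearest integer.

Perpendicular speed = 0.639 m/s; crossing time = 190 / 0.639 = 297.382 s.
Net downstream speed = -0.281 m/s.
Drift = -0.281 × 297.382 = -83.699 m (upstream).

-84 m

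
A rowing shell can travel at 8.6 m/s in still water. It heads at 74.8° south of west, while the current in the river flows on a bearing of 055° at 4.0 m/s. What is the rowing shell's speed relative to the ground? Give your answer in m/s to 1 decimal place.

Taking east as x and north as y: velocity relative to the water = (-2.255, -8.299) m/s; the water relative to ground = (3.277, 2.294) m/s.
Velocity relative to ground = (-2.255, -8.299) + (3.277, 2.294) = (1.022, -6.005) m/s.
Speed = |(1.022, -6.005)| = 6.091 m/s.

6.1 m/s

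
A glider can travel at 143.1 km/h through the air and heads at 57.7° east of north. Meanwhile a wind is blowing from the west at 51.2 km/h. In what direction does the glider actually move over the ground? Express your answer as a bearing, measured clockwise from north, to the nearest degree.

066°

Taking east as x and north as y: velocity relative to the air = (120.957, 76.466) km/h; the air relative to ground = (51.200, 0.000) km/h.
Velocity relative to ground = (120.957, 76.466) + (51.200, 0.000) = (172.157, 76.466) km/h.
Bearing = atan2(172.16, 76.47) = 66.05° clockwise from north.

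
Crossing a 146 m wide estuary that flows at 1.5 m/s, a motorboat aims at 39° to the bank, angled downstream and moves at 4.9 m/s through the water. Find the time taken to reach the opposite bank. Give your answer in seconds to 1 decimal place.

The component of the motorboat's velocity perpendicular to the bank is 4.9 × sin 39° = 3.084 m/s.
Only the cross-stream component determines the crossing time; the current contributes nothing perpendicular to the bank.
Time = 146 / 3.084 = 47.346 s.

47.3 s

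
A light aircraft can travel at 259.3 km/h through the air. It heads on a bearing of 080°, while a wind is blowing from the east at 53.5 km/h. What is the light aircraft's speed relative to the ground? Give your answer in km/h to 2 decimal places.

Taking east as x and north as y: velocity relative to the air = (255.361, 45.027) km/h; the air relative to ground = (-53.500, 0.000) km/h.
Velocity relative to ground = (255.361, 45.027) + (-53.500, 0.000) = (201.861, 45.027) km/h.
Speed = |(201.861, 45.027)| = 206.822 km/h.

206.82 km/h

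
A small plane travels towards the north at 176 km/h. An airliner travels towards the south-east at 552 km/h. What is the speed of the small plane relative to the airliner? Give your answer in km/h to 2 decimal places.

687.80 km/h

Taking east as x and north as y: small plane velocity = (0.000, 176.000) km/h; airliner velocity = (390.323, -390.323) km/h.
Velocity of small plane relative to airliner = (0.000, 176.000) − (390.323, -390.323) = (-390.323, 566.323) km/h.
Magnitude = |(-390.323, 566.323)| = 687.804 km/h.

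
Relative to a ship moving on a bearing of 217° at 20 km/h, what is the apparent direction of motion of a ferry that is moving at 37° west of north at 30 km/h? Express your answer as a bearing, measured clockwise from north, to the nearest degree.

Taking east as x and north as y: ferry velocity = (-18.054, 23.959) km/h; ship velocity = (-12.036, -15.973) km/h.
Velocity of ferry relative to ship = (-18.054, 23.959) − (-12.036, -15.973) = (-6.018, 39.932) km/h.
Bearing = atan2(-6.02, 39.93) = 351.43° clockwise from north.

351°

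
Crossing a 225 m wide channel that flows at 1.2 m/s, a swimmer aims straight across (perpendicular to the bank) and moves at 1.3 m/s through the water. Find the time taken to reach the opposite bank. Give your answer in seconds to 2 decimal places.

173.08 s

The component of the swimmer's velocity perpendicular to the bank is 1.3 m/s.
The current is parallel to the bank, so it does not affect the crossing time.
Time = 225 / 1.300 = 173.077 s.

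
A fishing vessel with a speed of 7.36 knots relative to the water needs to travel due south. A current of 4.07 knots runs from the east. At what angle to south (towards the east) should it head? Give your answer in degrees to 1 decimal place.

33.6°

The current pushes perpendicular to the desired track; the heading must have a component into the current equal to 4.07 knots: 7.36 sin θ = 4.07.
sin θ = 0.5530, so θ = 33.572°.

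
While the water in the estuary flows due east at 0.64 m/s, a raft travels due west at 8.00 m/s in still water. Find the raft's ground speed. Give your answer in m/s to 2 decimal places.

7.36 m/s

Taking east as x and north as y: velocity relative to the water = (-8.000, 0.000) m/s; the water relative to ground = (0.640, 0.000) m/s.
Velocity relative to ground = (-8.000, 0.000) + (0.640, 0.000) = (-7.360, 0.000) m/s.
Speed = |(-7.360, 0.000)| = 7.360 m/s.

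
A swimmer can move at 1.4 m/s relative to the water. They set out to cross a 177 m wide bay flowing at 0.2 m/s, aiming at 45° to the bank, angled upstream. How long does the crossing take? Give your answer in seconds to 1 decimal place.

178.8 s

The component of the swimmer's velocity perpendicular to the bank is 1.4 × sin 45° = 0.990 m/s.
The current is parallel to the bank, so it does not affect the crossing time.
Time = 177 / 0.990 = 178.797 s.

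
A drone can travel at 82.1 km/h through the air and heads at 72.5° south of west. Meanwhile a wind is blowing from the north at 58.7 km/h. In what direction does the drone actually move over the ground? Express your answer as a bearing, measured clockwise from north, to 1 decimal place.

Taking east as x and north as y: velocity relative to the air = (-24.688, -78.300) km/h; the air relative to ground = (0.000, -58.700) km/h.
Velocity relative to ground = (-24.688, -78.300) + (0.000, -58.700) = (-24.688, -137.000) km/h.
Bearing = atan2(-24.69, -137.00) = 190.22° clockwise from north.

190.2°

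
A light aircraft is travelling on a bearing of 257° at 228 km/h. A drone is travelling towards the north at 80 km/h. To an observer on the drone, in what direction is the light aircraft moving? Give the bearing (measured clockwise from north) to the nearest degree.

Taking east as x and north as y: light aircraft velocity = (-222.156, -51.289) km/h; drone velocity = (0.000, 80.000) km/h.
Velocity of light aircraft relative to drone = (-222.156, -51.289) − (0.000, 80.000) = (-222.156, -131.289) km/h.
Bearing = atan2(-222.16, -131.29) = 239.42° clockwise from north.

239°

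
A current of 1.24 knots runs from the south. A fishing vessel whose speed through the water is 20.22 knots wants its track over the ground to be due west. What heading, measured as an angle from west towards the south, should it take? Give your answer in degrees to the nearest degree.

The current pushes perpendicular to the desired track; the heading must have a component into the current equal to 1.24 knots: 20.22 sin θ = 1.24.
sin θ = 0.0613, so θ = 3.516°.

4°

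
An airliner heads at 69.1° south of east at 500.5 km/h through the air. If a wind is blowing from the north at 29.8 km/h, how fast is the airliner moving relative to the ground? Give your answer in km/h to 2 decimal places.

528.45 km/h

Taking east as x and north as y: velocity relative to the air = (178.547, -467.569) km/h; the air relative to ground = (0.000, -29.800) km/h.
Velocity relative to ground = (178.547, -467.569) + (0.000, -29.800) = (178.547, -497.369) km/h.
Speed = |(178.547, -497.369)| = 528.446 km/h.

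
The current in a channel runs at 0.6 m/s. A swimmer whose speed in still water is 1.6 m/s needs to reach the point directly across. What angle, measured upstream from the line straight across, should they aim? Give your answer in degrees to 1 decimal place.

22.0°

To cancel the current, the upstream component of the swimmer's velocity must equal the flow: 1.6 sin θ = 0.6.
sin θ = 0.6 / 1.6 = 0.3750.
θ = arcsin(0.3750) = 22.024°.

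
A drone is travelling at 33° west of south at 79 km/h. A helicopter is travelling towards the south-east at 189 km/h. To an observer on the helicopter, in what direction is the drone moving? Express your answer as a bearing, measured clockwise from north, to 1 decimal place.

290.9°

Taking east as x and north as y: drone velocity = (-43.026, -66.255) km/h; helicopter velocity = (133.643, -133.643) km/h.
Velocity of drone relative to helicopter = (-43.026, -66.255) − (133.643, -133.643) = (-176.670, 67.388) km/h.
Bearing = atan2(-176.67, 67.39) = 290.88° clockwise from north.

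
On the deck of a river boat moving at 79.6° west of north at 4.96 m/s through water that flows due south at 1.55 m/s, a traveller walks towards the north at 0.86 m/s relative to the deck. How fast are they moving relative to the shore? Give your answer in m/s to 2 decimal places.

In east/north components (m/s): traveller relative to river boat = (0.000, 0.860); river boat relative to water = (-4.879, 0.895); water relative to ground = (0.000, -1.550).
Sum = (-4.879, 0.205) m/s.
Speed = |(-4.879, 0.205)| = 4.883 m/s.

4.88 m/s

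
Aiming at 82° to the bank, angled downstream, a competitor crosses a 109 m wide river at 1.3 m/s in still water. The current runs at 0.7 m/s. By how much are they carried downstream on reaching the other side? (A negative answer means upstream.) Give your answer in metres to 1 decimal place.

Perpendicular speed = 1.287 m/s; crossing time = 109 / 1.287 = 84.670 s.
Net downstream speed = 0.881 m/s.
Drift = 0.881 × 84.670 = 74.588 m (downstream).

74.6 m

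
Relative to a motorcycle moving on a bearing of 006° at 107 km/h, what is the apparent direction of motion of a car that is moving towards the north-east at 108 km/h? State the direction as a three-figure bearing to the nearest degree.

115°

Taking east as x and north as y: car velocity = (76.368, 76.368) km/h; motorcycle velocity = (11.185, 106.414) km/h.
Velocity of car relative to motorcycle = (76.368, 76.368) − (11.185, 106.414) = (65.183, -30.046) km/h.
Bearing = atan2(65.18, -30.05) = 114.75° clockwise from north.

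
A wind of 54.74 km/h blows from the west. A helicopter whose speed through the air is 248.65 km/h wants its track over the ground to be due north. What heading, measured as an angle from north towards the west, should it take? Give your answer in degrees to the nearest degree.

The wind pushes perpendicular to the desired track; the heading must have a component into the wind equal to 54.74 km/h: 248.65 sin θ = 54.74.
sin θ = 0.2201, so θ = 12.718°.

13°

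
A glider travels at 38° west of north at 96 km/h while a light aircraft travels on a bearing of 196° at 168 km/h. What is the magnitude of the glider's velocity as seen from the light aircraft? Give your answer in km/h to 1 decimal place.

Taking east as x and north as y: glider velocity = (-59.104, 75.649) km/h; light aircraft velocity = (-46.307, -161.492) km/h.
Velocity of glider relative to light aircraft = (-59.104, 75.649) − (-46.307, -161.492) = (-12.796, 237.141) km/h.
Magnitude = |(-12.796, 237.141)| = 237.486 km/h.

237.5 km/h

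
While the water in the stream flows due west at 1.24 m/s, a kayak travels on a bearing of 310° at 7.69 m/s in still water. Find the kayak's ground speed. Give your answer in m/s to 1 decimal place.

Taking east as x and north as y: velocity relative to the water = (-5.891, 4.943) m/s; the water relative to ground = (-1.240, 0.000) m/s.
Velocity relative to ground = (-5.891, 4.943) + (-1.240, 0.000) = (-7.131, 4.943) m/s.
Speed = |(-7.131, 4.943)| = 8.677 m/s.

8.7 m/s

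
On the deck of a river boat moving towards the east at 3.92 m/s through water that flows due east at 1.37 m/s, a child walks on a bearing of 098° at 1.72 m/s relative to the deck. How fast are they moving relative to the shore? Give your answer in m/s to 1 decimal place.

7.0 m/s

In east/north components (m/s): child relative to river boat = (1.703, -0.239); river boat relative to water = (3.920, 0.000); water relative to ground = (1.370, 0.000).
Sum = (6.993, -0.239) m/s.
Speed = |(6.993, -0.239)| = 6.997 m/s.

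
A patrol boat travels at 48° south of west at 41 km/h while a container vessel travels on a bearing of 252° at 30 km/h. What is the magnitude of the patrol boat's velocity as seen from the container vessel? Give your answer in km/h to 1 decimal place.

21.2 km/h

Taking east as x and north as y: patrol boat velocity = (-27.434, -30.469) km/h; container vessel velocity = (-28.532, -9.271) km/h.
Velocity of patrol boat relative to container vessel = (-27.434, -30.469) − (-28.532, -9.271) = (1.097, -21.198) km/h.
Magnitude = |(1.097, -21.198)| = 21.227 km/h.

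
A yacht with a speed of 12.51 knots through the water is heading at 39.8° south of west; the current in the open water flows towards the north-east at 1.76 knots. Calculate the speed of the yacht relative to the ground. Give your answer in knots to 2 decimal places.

Taking east as x and north as y: velocity relative to the water = (-9.611, -8.008) knots; the water relative to ground = (1.245, 1.245) knots.
Velocity relative to ground = (-9.611, -8.008) + (1.245, 1.245) = (-8.367, -6.763) knots.
Speed = |(-8.367, -6.763)| = 10.758 knots.

10.76 knots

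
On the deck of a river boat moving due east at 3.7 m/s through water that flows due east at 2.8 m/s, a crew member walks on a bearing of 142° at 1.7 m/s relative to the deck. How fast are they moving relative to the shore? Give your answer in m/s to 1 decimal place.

7.7 m/s

In east/north components (m/s): crew member relative to river boat = (1.047, -1.340); river boat relative to water = (3.700, 0.000); water relative to ground = (2.800, 0.000).
Sum = (7.547, -1.340) m/s.
Speed = |(7.547, -1.340)| = 7.665 m/s.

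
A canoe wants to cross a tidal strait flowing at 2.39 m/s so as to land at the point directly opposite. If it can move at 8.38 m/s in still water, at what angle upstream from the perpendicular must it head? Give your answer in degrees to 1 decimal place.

16.6°

To cancel the current, the upstream component of the canoe's velocity must equal the flow: 8.38 sin θ = 2.39.
sin θ = 2.39 / 8.38 = 0.2852.
θ = arcsin(0.2852) = 16.571°.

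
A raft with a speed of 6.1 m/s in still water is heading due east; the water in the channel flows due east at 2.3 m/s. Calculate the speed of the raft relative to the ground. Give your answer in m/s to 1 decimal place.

Taking east as x and north as y: velocity relative to the water = (6.100, 0.000) m/s; the water relative to ground = (2.300, 0.000) m/s.
Velocity relative to ground = (6.100, 0.000) + (2.300, 0.000) = (8.400, 0.000) m/s.
Speed = |(8.400, 0.000)| = 8.400 m/s.

8.4 m/s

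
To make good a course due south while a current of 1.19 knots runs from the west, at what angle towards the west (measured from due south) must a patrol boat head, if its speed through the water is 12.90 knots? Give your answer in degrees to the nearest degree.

The current pushes perpendicular to the desired track; the heading must have a component into the current equal to 1.19 knots: 12.90 sin θ = 1.19.
sin θ = 0.0922, so θ = 5.293°.

5°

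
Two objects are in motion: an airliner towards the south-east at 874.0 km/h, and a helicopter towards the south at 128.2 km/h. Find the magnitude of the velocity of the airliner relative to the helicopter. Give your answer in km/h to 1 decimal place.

788.6 km/h

Taking east as x and north as y: airliner velocity = (618.011, -618.011) km/h; helicopter velocity = (0.000, -128.200) km/h.
Velocity of airliner relative to helicopter = (618.011, -618.011) − (0.000, -128.200) = (618.011, -489.811) km/h.
Magnitude = |(618.011, -489.811)| = 788.577 km/h.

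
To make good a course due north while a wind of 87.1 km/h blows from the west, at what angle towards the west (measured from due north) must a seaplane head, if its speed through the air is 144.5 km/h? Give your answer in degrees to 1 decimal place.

37.1°

The wind pushes perpendicular to the desired track; the heading must have a component into the wind equal to 87.1 km/h: 144.5 sin θ = 87.1.
sin θ = 0.6028, so θ = 37.068°.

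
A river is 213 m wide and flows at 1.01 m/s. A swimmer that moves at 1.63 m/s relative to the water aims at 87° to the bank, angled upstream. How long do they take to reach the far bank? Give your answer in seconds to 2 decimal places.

130.85 s

The component of the swimmer's velocity perpendicular to the bank is 1.63 × sin 87° = 1.628 m/s.
Only the cross-stream component determines the crossing time; the current contributes nothing perpendicular to the bank.
Time = 213 / 1.628 = 130.854 s.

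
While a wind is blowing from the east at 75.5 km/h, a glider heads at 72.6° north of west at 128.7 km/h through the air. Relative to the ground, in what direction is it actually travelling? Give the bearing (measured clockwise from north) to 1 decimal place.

317.1°

Taking east as x and north as y: velocity relative to the air = (-38.487, 122.811) km/h; the air relative to ground = (-75.500, 0.000) km/h.
Velocity relative to ground = (-38.487, 122.811) + (-75.500, 0.000) = (-113.987, 122.811) km/h.
Bearing = atan2(-113.99, 122.81) = 317.13° clockwise from north.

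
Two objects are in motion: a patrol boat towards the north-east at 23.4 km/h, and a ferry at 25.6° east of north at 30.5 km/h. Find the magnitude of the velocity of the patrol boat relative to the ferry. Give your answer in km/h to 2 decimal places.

Taking east as x and north as y: patrol boat velocity = (16.546, 16.546) km/h; ferry velocity = (13.179, 27.506) km/h.
Velocity of patrol boat relative to ferry = (16.546, 16.546) − (13.179, 27.506) = (3.368, -10.960) km/h.
Magnitude = |(3.368, -10.960)| = 11.465 km/h.

11.47 km/h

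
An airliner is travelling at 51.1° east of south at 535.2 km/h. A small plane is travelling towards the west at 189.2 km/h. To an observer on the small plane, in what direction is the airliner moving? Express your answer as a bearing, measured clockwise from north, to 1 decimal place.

Taking east as x and north as y: airliner velocity = (416.516, -336.086) km/h; small plane velocity = (-189.200, 0.000) km/h.
Velocity of airliner relative to small plane = (416.516, -336.086) − (-189.200, 0.000) = (605.716, -336.086) km/h.
Bearing = atan2(605.72, -336.09) = 119.02° clockwise from north.

119.0°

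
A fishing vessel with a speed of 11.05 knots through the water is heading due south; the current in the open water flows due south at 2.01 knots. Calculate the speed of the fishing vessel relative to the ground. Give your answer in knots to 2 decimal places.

Taking east as x and north as y: velocity relative to the water = (0.000, -11.050) knots; the water relative to ground = (0.000, -2.010) knots.
Velocity relative to ground = (0.000, -11.050) + (0.000, -2.010) = (0.000, -13.060) knots.
Speed = |(0.000, -13.060)| = 13.060 knots.

13.06 knots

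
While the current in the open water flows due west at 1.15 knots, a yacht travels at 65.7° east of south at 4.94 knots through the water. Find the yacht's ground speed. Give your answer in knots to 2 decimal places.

Taking east as x and north as y: velocity relative to the water = (4.502, -2.033) knots; the water relative to ground = (-1.150, 0.000) knots.
Velocity relative to ground = (4.502, -2.033) + (-1.150, 0.000) = (3.352, -2.033) knots.
Speed = |(3.352, -2.033)| = 3.921 knots.

3.92 knots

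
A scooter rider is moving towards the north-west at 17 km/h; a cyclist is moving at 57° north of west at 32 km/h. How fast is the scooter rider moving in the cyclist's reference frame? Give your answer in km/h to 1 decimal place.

Taking east as x and north as y: scooter rider velocity = (-12.021, 12.021) km/h; cyclist velocity = (-17.428, 26.837) km/h.
Velocity of scooter rider relative to cyclist = (-12.021, 12.021) − (-17.428, 26.837) = (5.408, -14.817) km/h.
Magnitude = |(5.408, -14.817)| = 15.773 km/h.

15.8 km/h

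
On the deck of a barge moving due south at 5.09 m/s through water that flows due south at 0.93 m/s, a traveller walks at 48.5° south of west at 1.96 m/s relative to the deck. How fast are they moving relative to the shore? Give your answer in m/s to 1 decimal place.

In east/north components (m/s): traveller relative to barge = (-1.299, -1.468); barge relative to water = (0.000, -5.090); water relative to ground = (0.000, -0.930).
Sum = (-1.299, -7.488) m/s.
Speed = |(-1.299, -7.488)| = 7.600 m/s.

7.6 m/s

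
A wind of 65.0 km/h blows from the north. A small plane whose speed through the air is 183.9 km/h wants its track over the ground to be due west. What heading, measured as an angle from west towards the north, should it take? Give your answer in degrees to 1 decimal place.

20.7°

The wind pushes perpendicular to the desired track; the heading must have a component into the wind equal to 65.0 km/h: 183.9 sin θ = 65.0.
sin θ = 0.3535, so θ = 20.699°.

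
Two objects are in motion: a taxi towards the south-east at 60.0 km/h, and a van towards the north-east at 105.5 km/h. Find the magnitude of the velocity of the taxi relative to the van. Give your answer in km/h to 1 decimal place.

Taking east as x and north as y: taxi velocity = (42.426, -42.426) km/h; van velocity = (74.600, 74.600) km/h.
Velocity of taxi relative to van = (42.426, -42.426) − (74.600, 74.600) = (-32.173, -117.026) km/h.
Magnitude = |(-32.173, -117.026)| = 121.368 km/h.

121.4 km/h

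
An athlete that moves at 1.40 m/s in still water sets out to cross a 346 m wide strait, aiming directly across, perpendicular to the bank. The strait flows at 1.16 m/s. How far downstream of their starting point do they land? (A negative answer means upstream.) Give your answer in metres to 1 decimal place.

286.7 m

Perpendicular speed = 1.400 m/s; crossing time = 346 / 1.400 = 247.143 s.
Net downstream speed = 1.160 m/s.
Drift = 1.160 × 247.143 = 286.686 m (downstream).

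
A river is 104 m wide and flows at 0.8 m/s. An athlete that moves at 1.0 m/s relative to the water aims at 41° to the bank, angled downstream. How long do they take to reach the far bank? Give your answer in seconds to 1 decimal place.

The component of the athlete's velocity perpendicular to the bank is 1.0 × sin 41° = 0.656 m/s.
Only the cross-stream component determines the crossing time; the current contributes nothing perpendicular to the bank.
Time = 104 / 0.656 = 158.522 s.

158.5 s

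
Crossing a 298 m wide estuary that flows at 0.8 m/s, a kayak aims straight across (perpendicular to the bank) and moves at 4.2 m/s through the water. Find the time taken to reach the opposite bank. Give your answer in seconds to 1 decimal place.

71.0 s

The component of the kayak's velocity perpendicular to the bank is 4.2 m/s.
Only the cross-stream component determines the crossing time; the current contributes nothing perpendicular to the bank.
Time = 298 / 4.200 = 70.952 s.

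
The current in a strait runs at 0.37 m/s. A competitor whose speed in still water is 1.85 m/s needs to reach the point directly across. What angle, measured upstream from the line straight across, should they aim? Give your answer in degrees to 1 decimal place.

11.5°

To cancel the current, the upstream component of the competitor's velocity must equal the flow: 1.85 sin θ = 0.37.
sin θ = 0.37 / 1.85 = 0.2000.
θ = arcsin(0.2000) = 11.537°.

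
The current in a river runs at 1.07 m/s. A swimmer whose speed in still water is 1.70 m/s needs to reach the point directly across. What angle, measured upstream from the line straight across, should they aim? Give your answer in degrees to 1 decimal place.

39.0°

To cancel the current, the upstream component of the swimmer's velocity must equal the flow: 1.70 sin θ = 1.07.
sin θ = 1.07 / 1.70 = 0.6294.
θ = arcsin(0.6294) = 39.007°.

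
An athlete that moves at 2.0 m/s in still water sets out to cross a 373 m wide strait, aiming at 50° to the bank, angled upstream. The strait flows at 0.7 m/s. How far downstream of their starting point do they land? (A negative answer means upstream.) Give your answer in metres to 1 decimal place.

Perpendicular speed = 1.532 m/s; crossing time = 373 / 1.532 = 243.458 s.
Net downstream speed = -0.586 m/s.
Drift = -0.586 × 243.458 = -142.563 m (upstream).

-142.6 m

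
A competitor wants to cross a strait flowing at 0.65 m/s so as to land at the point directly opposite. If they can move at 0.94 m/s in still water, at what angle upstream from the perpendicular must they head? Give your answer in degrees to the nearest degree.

To cancel the current, the upstream component of the competitor's velocity must equal the flow: 0.94 sin θ = 0.65.
sin θ = 0.65 / 0.94 = 0.6915.
θ = arcsin(0.6915) = 43.748°.

44°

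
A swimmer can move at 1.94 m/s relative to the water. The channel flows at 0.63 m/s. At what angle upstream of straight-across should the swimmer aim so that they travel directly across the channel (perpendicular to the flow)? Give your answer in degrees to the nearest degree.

19°

To cancel the current, the upstream component of the swimmer's velocity must equal the flow: 1.94 sin θ = 0.63.
sin θ = 0.63 / 1.94 = 0.3247.
θ = arcsin(0.3247) = 18.950°.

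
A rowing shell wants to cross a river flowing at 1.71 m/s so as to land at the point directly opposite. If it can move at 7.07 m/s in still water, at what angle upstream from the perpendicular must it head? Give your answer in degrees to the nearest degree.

To cancel the current, the upstream component of the rowing shell's velocity must equal the flow: 7.07 sin θ = 1.71.
sin θ = 1.71 / 7.07 = 0.2419.
θ = arcsin(0.2419) = 13.997°.

14°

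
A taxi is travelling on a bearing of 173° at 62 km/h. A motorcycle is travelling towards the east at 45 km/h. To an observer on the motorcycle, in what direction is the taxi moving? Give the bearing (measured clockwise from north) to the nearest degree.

Taking east as x and north as y: taxi velocity = (7.556, -61.538) km/h; motorcycle velocity = (45.000, 0.000) km/h.
Velocity of taxi relative to motorcycle = (7.556, -61.538) − (45.000, 0.000) = (-37.444, -61.538) km/h.
Bearing = atan2(-37.44, -61.54) = 211.32° clockwise from north.

211°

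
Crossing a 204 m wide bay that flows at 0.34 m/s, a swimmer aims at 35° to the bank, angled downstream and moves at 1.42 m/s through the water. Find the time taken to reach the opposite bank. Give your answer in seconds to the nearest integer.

The component of the swimmer's velocity perpendicular to the bank is 1.42 × sin 35° = 0.814 m/s.
The current is parallel to the bank, so it does not affect the crossing time.
Time = 204 / 0.814 = 250.467 s.

250 s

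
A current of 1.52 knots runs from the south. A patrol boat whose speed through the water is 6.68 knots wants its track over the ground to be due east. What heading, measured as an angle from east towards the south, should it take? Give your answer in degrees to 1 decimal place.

The current pushes perpendicular to the desired track; the heading must have a component into the current equal to 1.52 knots: 6.68 sin θ = 1.52.
sin θ = 0.2275, so θ = 13.153°.

13.2°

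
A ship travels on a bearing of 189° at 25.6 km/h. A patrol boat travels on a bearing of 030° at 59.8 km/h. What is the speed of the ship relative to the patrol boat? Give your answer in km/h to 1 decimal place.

Taking east as x and north as y: ship velocity = (-4.005, -25.285) km/h; patrol boat velocity = (29.900, 51.788) km/h.
Velocity of ship relative to patrol boat = (-4.005, -25.285) − (29.900, 51.788) = (-33.905, -77.073) km/h.
Magnitude = |(-33.905, -77.073)| = 84.201 km/h.

84.2 km/h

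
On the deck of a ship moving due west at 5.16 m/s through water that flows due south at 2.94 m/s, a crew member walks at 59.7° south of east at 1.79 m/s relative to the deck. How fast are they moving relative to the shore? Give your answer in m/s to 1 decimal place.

6.2 m/s

In east/north components (m/s): crew member relative to ship = (0.903, -1.545); ship relative to water = (-5.160, 0.000); water relative to ground = (0.000, -2.940).
Sum = (-4.257, -4.485) m/s.
Speed = |(-4.257, -4.485)| = 6.184 m/s.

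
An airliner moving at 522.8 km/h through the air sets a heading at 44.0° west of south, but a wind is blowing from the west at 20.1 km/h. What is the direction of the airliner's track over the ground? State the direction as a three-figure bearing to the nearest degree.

222°

Taking east as x and north as y: velocity relative to the air = (-363.167, -376.071) km/h; the air relative to ground = (20.100, 0.000) km/h.
Velocity relative to ground = (-363.167, -376.071) + (20.100, 0.000) = (-343.067, -376.071) km/h.
Bearing = atan2(-343.07, -376.07) = 222.37° clockwise from north.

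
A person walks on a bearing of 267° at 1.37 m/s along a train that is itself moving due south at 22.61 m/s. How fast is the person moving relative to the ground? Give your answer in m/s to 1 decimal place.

22.7 m/s

Taking east as x and north as y: train velocity = (0.000, -22.610) m/s; person velocity relative to train = (-1.368, -0.072) m/s.
Velocity relative to ground = (0.000, -22.610) + (-1.368, -0.072) = (-1.368, -22.682) m/s.
Speed = |(-1.368, -22.682)| = 22.723 m/s.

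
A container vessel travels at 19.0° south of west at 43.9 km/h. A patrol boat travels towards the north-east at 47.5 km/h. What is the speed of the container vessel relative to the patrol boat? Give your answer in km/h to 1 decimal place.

89.1 km/h

Taking east as x and north as y: container vessel velocity = (-41.508, -14.292) km/h; patrol boat velocity = (33.588, 33.588) km/h.
Velocity of container vessel relative to patrol boat = (-41.508, -14.292) − (33.588, 33.588) = (-75.096, -47.880) km/h.
Magnitude = |(-75.096, -47.880)| = 89.061 km/h.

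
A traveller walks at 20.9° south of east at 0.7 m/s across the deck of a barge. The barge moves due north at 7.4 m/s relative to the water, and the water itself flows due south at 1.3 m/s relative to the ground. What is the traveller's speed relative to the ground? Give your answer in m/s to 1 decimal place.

In east/north components (m/s): traveller relative to barge = (0.654, -0.250); barge relative to water = (0.000, 7.400); water relative to ground = (0.000, -1.300).
Sum = (0.654, 5.850) m/s.
Speed = |(0.654, 5.850)| = 5.887 m/s.

5.9 m/s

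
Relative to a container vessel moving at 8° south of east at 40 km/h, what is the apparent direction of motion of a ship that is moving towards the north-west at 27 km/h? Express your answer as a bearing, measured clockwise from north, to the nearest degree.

Taking east as x and north as y: ship velocity = (-19.092, 19.092) km/h; container vessel velocity = (39.611, -5.567) km/h.
Velocity of ship relative to container vessel = (-19.092, 19.092) − (39.611, -5.567) = (-58.703, 24.659) km/h.
Bearing = atan2(-58.70, 24.66) = 292.79° clockwise from north.

293°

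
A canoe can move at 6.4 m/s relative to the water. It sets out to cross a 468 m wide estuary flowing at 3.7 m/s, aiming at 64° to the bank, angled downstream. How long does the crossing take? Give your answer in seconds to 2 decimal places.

81.36 s

The component of the canoe's velocity perpendicular to the bank is 6.4 × sin 64° = 5.752 m/s.
The current is parallel to the bank, so it does not affect the crossing time.
Time = 468 / 5.752 = 81.359 s.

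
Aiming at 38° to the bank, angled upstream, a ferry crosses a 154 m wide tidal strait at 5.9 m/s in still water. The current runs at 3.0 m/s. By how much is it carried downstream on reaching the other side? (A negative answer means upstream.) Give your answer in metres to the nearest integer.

-70 m

Perpendicular speed = 3.632 m/s; crossing time = 154 / 3.632 = 42.396 s.
Net downstream speed = -1.649 m/s.
Drift = -1.649 × 42.396 = -69.922 m (upstream).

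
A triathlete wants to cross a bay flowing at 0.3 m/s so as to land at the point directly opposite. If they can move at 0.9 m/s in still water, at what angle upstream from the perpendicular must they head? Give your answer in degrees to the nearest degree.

To cancel the current, the upstream component of the triathlete's velocity must equal the flow: 0.9 sin θ = 0.3.
sin θ = 0.3 / 0.9 = 0.3333.
θ = arcsin(0.3333) = 19.471°.

19°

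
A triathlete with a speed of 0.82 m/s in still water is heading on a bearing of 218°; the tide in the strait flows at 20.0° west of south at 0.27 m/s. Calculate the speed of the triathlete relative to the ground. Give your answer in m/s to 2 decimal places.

1.08 m/s

Taking east as x and north as y: velocity relative to the water = (-0.505, -0.646) m/s; the water relative to ground = (-0.092, -0.254) m/s.
Velocity relative to ground = (-0.505, -0.646) + (-0.092, -0.254) = (-0.597, -0.900) m/s.
Speed = |(-0.597, -0.900)| = 1.080 m/s.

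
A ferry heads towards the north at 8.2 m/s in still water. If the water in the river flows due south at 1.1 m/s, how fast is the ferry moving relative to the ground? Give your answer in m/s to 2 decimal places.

Taking east as x and north as y: velocity relative to the water = (0.000, 8.200) m/s; the water relative to ground = (0.000, -1.100) m/s.
Velocity relative to ground = (0.000, 8.200) + (0.000, -1.100) = (0.000, 7.100) m/s.
Speed = |(0.000, 7.100)| = 7.100 m/s.

7.10 m/s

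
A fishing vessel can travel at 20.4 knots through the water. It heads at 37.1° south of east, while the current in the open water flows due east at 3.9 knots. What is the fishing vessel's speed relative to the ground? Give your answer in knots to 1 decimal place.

Taking east as x and north as y: velocity relative to the water = (16.271, -12.305) knots; the water relative to ground = (3.900, 0.000) knots.
Velocity relative to ground = (16.271, -12.305) + (3.900, 0.000) = (20.171, -12.305) knots.
Speed = |(20.171, -12.305)| = 23.628 knots.

23.6 knots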